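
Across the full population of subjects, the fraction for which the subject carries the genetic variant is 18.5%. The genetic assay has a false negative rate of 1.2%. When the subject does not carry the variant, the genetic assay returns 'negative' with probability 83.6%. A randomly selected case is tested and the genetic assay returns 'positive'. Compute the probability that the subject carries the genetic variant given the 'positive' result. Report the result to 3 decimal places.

Write H for 'the subject carries the genetic variant'. Prior odds H:¬H = 0.185/0.815 = 0.22699. For the 'positive' outcome, the likelihood ratio is 0.988/0.164 = 6.0244.
Posterior odds = 0.22699 × 6.0244 = 1.3675, so P(H|E) = 1.3675/(1+1.3675) = 0.578.

P(H | E) ≈ 0.578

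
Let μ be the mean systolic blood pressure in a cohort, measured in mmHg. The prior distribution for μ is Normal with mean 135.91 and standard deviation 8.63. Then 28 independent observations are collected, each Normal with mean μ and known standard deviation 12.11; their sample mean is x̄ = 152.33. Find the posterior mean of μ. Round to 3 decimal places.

Prior precision 1/τ₀² = 1/8.63² = 0.0134270; data precision n/σ² = 28/12.11² = 0.190928.
Posterior precision = 0.0134270 + 0.190928 = 0.204355.
Posterior mean = (0.0134270·135.91 + 0.190928·152.33) / 0.204355 = 151.251.

Posterior mean ≈ 151.251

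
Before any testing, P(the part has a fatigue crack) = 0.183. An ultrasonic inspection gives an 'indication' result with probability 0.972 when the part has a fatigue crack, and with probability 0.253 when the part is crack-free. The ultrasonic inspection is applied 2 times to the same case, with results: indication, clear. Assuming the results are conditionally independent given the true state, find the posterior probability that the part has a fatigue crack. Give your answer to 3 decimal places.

With H the event that the part has a fatigue crack, the joint likelihood of the observed sequence is P(data|H) = 0.972·0.028 = 0.027216 and P(data|¬H) = 0.253·0.747 = 0.18899.
Bayes: P(H|data) = 0.183·0.027216 / (0.183·0.027216 + 0.817·0.18899) = 0.0049805/0.15939 = 0.0312.

Posterior P(H) ≈ 0.031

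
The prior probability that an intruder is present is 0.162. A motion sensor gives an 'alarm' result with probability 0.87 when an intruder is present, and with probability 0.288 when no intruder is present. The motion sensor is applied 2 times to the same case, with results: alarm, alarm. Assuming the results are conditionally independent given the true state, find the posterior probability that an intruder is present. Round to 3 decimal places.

With H the event that an intruder is present, the joint likelihood of the observed sequence is P(data|H) = 0.87·0.87 = 0.75690 and P(data|¬H) = 0.288·0.288 = 0.082944.
Bayes: P(H|data) = 0.162·0.75690 / (0.162·0.75690 + 0.838·0.082944) = 0.12262/0.19212 = 0.6382.

Posterior P(H) ≈ 0.638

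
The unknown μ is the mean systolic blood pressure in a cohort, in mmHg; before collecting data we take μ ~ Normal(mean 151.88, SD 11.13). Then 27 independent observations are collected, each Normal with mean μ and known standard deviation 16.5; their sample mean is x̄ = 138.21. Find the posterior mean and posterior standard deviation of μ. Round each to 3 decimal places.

Posterior mean ≈ 139.239; posterior SD ≈ 3.054

Prior precision 1/τ₀² = 1/11.13² = 0.00807253; data precision n/σ² = 27/16.5² = 0.0991736.
Posterior precision = 0.00807253 + 0.0991736 = 0.107246, giving posterior SD = 1/√0.107246 = 3.054.
Posterior mean = (0.00807253·151.88 + 0.0991736·138.21) / 0.107246 = 139.239.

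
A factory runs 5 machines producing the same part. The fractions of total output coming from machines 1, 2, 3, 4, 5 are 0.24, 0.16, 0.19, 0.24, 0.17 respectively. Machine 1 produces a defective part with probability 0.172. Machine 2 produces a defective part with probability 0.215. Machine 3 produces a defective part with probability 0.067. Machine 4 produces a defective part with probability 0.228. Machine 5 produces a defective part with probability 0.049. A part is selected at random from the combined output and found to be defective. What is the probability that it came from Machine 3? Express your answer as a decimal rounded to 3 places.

P(defective|M1) = 0.172; P(defective|M2) = 0.215; P(defective|M3) = 0.067; P(defective|M4) = 0.228; P(defective|M5) = 0.049.
Prior × likelihood for each source: 0.24·0.172=0.04128, 0.16·0.215=0.03440, 0.19·0.067=0.01273, 0.24·0.228=0.05472, 0.17·0.049=0.008330. Summing gives P(defective) = 0.15146.
P(Machine 3 | defective) = 0.01273 / 0.15146 = 0.084.

Posterior probability ≈ 0.084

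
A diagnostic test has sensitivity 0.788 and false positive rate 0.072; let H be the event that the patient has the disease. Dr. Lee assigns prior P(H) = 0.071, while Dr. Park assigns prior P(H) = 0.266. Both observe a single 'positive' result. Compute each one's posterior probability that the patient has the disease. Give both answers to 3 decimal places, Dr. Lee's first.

Dr. Lee: 0.455; Dr. Park: 0.799

P('+'|H) = 0.788, P('+'|¬H) = 0.072.
Dr. Lee: numerator 0.788·0.071 = 0.055948; evidence = 0.055948+0.072·0.929 = 0.12284; posterior = 0.455.
Dr. Park: numerator 0.788·0.266 = 0.20961; evidence = 0.20961+0.072·0.734 = 0.26246; posterior = 0.799.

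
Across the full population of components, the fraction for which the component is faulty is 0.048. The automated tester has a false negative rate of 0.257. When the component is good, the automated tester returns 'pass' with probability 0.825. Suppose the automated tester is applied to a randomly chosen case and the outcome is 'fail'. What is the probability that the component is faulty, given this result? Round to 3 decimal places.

P(H | E) ≈ 0.176

Write H for 'the component is faulty'. Prior odds H:¬H = 0.048/0.952 = 0.050420. For the 'fail' outcome, the likelihood ratio is 0.743/0.175 = 4.2457.
Posterior odds = 0.050420 × 4.2457 = 0.21407, so P(H|E) = 0.21407/(1+0.21407) = 0.176.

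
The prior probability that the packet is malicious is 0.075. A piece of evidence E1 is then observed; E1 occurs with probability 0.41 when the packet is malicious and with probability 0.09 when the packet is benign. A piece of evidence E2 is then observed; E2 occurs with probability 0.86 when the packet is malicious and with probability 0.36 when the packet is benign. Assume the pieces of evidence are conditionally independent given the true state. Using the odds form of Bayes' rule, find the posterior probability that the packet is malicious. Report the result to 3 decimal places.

Posterior probability ≈ 0.469

Prior odds = 0.075/(1−0.075) = 0.081081. In log-odds, ln(0.081081) = -2.5123.
Add log likelihood ratios: ln(4.5556) + ln(2.3889) = 2.3872.
Posterior log-odds = -0.12513, so posterior odds = exp(-0.12513) = 0.88238. Converting, P(H|E) = 0.88238/1.8824 = 0.469.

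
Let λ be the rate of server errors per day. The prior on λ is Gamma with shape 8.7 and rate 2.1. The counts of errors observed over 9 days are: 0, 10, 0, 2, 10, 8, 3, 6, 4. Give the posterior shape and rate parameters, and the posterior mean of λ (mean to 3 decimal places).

Posterior: Gamma(shape=51.7, rate=11.1); mean ≈ 4.658

The Poisson likelihood adds the total count to the shape and the number of exposure periods to the rate. Here ∑xᵢ = 43 and n = 9, so shape 8.7→51.7 and rate 2.1→11.1.
E[λ | data] = 51.7/11.1 = 4.658.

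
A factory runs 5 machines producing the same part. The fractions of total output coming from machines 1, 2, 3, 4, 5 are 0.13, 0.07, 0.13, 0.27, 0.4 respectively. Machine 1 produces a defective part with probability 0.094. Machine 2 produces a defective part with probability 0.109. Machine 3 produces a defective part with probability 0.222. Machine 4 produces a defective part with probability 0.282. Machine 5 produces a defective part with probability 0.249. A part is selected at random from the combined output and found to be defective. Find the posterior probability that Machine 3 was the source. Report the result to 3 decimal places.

Posterior probability ≈ 0.129

Tabulate prior·likelihood by source: [1] prior 0.13, lik 0.094, product 0.01222; [2] prior 0.07, lik 0.109, product 0.007630; [3] prior 0.13, lik 0.222, product 0.02886; [4] prior 0.27, lik 0.282, product 0.07614; [5] prior 0.4, lik 0.249, product 0.09960.
Normalizing constant = 0.22445; the posterior for Machine 3 is its product over the sum, 0.02886/0.22445 = 0.129.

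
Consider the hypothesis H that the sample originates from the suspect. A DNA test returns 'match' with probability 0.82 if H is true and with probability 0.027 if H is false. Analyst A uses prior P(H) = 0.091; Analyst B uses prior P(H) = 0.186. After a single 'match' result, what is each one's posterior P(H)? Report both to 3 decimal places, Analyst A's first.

The likelihood ratio for a 'match' result is 0.82/0.027 = 30.370.
Analyst A: prior odds 0.091/0.909 = 0.10011; posterior odds 3.0404; posterior probability 0.752.
Analyst B: prior odds 0.186/0.814 = 0.22850; posterior odds 6.9397; posterior probability 0.874.

Analyst A: 0.752; Analyst B: 0.874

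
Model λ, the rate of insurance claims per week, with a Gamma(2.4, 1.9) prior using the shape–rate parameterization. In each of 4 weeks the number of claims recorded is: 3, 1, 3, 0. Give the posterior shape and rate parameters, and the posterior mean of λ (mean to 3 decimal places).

The Poisson likelihood adds the total count to the shape and the number of exposure periods to the rate. Here ∑xᵢ = 7 and n = 4, so shape 2.4→9.4 and rate 1.9→5.9.
Posterior mean = shape/rate = 9.4/5.9 = 1.593.

Posterior: Gamma(shape=9.4, rate=5.9); mean ≈ 1.593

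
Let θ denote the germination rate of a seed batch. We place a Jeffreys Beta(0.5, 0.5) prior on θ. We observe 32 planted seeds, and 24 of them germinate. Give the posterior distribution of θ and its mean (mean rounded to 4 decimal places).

Observing 24 successes and 8 failures updates Beta(0.5, 0.5) by adding the success and failure counts to the two shape parameters: α = 0.5+24 = 24.5, β = 0.5+8 = 8.5.
E[θ | data] = 24.5/(24.5+8.5) = 0.7424.

Posterior: Beta(24.5, 8.5); mean ≈ 0.7424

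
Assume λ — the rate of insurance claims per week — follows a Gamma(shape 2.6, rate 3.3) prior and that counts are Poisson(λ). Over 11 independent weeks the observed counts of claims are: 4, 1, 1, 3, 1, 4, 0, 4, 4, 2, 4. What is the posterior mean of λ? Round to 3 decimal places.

Posterior mean ≈ 2.140

Total count ∑xᵢ = 28 over n = 11 weeks.
Gamma is conjugate to the Poisson likelihood: posterior is Gamma(shape = 2.6+28 = 30.6, rate = 3.3+11 = 14.3).
Posterior mean = shape/rate = 30.6/14.3 = 2.140.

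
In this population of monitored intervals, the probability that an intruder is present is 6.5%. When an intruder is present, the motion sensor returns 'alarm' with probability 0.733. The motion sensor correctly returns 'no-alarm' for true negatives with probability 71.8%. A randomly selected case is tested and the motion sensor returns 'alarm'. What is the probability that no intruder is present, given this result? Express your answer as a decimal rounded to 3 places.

Let H be the event that an intruder is present. P(H) = 0.065, so P(¬H) = 0.935. With E the 'alarm' result, P(E|H) = 0.733 and P(E|¬H) = 0.282.
P(E) = 0.733·0.065 + 0.282·0.935 = 0.047645 + 0.26367 = 0.31132.
By Bayes' theorem, P(H|E) = 0.047645 / 0.31132 = 0.153. Hence P(¬H|E) = 1 − 0.153 = 0.847.

P(¬H | E) ≈ 0.847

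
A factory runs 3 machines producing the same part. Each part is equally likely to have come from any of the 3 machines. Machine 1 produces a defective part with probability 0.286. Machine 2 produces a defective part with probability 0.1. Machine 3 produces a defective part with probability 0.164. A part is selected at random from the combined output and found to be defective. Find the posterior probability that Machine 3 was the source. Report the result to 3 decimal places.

P(defective|M1) = 0.286; P(defective|M2) = 0.1; P(defective|M3) = 0.164.
Prior × likelihood for each source: 0.333333·0.286=0.09533, 0.333333·0.1=0.03333, 0.333333·0.164=0.05467. Summing gives P(defective) = 0.18333.
P(Machine 3 | defective) = 0.05467 / 0.18333 = 0.298.

Posterior probability ≈ 0.298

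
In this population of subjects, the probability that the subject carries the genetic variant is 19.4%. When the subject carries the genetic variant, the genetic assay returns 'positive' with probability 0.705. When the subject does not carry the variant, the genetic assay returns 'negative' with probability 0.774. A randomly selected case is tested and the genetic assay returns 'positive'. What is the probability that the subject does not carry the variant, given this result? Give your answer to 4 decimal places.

Write H for 'the subject carries the genetic variant'. Prior odds H:¬H = 0.194/0.806 = 0.24069. For the 'positive' outcome, the likelihood ratio is 0.705/0.226 = 3.1195.
Posterior odds = 0.24069 × 3.1195 = 0.75084, so P(H|E) = 0.75084/(1+0.75084) = 0.4288. Then P(¬H|E) = 1 − 0.4288 = 0.5712.

P(¬H | E) ≈ 0.5712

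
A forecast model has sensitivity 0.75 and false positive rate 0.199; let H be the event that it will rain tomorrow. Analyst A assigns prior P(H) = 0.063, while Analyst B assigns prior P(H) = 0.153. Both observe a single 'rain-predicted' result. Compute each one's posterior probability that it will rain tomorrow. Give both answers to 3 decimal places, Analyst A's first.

Analyst A: 0.202; Analyst B: 0.405

The likelihood ratio for a 'rain-predicted' result is 0.75/0.199 = 3.7688.
Analyst A: prior odds 0.063/0.937 = 0.067236; posterior odds 0.25340; posterior probability 0.202.
Analyst B: prior odds 0.153/0.847 = 0.18064; posterior odds 0.68079; posterior probability 0.405.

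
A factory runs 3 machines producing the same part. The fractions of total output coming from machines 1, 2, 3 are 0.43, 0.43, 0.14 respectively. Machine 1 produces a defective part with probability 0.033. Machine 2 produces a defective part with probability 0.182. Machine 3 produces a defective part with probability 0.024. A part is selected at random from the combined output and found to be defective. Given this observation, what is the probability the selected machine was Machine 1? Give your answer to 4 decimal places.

Tabulate prior·likelihood by source: [1] prior 0.43, lik 0.033, product 0.01419; [2] prior 0.43, lik 0.182, product 0.07826; [3] prior 0.14, lik 0.024, product 0.003360.
Normalizing constant = 0.095810; the posterior for Machine 1 is its product over the sum, 0.01419/0.095810 = 0.1481.

Posterior probability ≈ 0.1481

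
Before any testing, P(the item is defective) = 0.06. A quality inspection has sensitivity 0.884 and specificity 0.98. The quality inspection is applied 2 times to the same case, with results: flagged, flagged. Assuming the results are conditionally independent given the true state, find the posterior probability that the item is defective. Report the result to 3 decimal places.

Posterior P(H) ≈ 0.992

With H the event that the item is defective, the joint likelihood of the observed sequence is P(data|H) = 0.884·0.884 = 0.78146 and P(data|¬H) = 0.02·0.02 = 0.00040000.
Bayes: P(H|data) = 0.06·0.78146 / (0.06·0.78146 + 0.94·0.00040000) = 0.046887/0.047263 = 0.9920.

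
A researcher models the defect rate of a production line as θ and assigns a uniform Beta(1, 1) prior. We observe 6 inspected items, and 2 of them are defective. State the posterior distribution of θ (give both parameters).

Posterior: Beta(3, 5)

Observing 2 successes and 4 failures updates Beta(1, 1) by adding the success and failure counts to the two shape parameters: α = 1+2 = 3, β = 1+4 = 5.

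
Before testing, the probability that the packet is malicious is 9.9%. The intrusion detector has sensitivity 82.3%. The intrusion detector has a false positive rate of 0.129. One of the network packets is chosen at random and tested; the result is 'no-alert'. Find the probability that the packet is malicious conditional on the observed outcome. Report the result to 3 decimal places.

P(H | E) ≈ 0.022

Write H for 'the packet is malicious'. Prior odds H:¬H = 0.099/0.901 = 0.10988. For the 'no-alert' outcome, the likelihood ratio is 0.177/0.871 = 0.20321.
Posterior odds = 0.10988 × 0.20321 = 0.022329, so P(H|E) = 0.022329/(1+0.022329) = 0.022.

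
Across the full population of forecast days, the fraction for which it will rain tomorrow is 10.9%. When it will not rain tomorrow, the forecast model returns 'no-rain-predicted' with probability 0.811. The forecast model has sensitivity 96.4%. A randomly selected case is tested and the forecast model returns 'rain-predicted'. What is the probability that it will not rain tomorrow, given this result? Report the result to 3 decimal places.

P(¬H | E) ≈ 0.616

Let H be the event that it will rain tomorrow. P(H) = 0.109, so P(¬H) = 0.891. With E the 'rain-predicted' result, P(E|H) = 0.964 and P(E|¬H) = 0.189.
P(E) = 0.964·0.109 + 0.189·0.891 = 0.10508 + 0.16840 = 0.27348.
By Bayes' theorem, P(H|E) = 0.10508 / 0.27348 = 0.384. Hence P(¬H|E) = 1 − 0.384 = 0.616.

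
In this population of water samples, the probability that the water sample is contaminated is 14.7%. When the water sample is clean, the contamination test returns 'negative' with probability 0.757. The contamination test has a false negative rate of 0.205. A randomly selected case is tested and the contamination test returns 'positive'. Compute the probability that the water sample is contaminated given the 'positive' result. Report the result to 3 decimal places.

P(H | E) ≈ 0.361

Let H be the event that the water sample is contaminated. P(H) = 0.147, so P(¬H) = 0.853. With E the 'positive' result, P(E|H) = 0.795 and P(E|¬H) = 0.243.
P(E) = 0.795·0.147 + 0.243·0.853 = 0.11686 + 0.20728 = 0.32414.
By Bayes' theorem, P(H|E) = 0.11686 / 0.32414 = 0.361.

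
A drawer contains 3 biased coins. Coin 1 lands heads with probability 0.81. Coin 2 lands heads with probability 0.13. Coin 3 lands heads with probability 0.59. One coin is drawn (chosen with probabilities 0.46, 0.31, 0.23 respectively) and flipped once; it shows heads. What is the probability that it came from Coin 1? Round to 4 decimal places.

Posterior probability ≈ 0.6792

Tabulate prior·likelihood by source: [1] prior 0.46, lik 0.81, product 0.3726; [2] prior 0.31, lik 0.13, product 0.04030; [3] prior 0.23, lik 0.59, product 0.1357.
Normalizing constant = 0.54860; the posterior for Coin 1 is its product over the sum, 0.3726/0.54860 = 0.6792.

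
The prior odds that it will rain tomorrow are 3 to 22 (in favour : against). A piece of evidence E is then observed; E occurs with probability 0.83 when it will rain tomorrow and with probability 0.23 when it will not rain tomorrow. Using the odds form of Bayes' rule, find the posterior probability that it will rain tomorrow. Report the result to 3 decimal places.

Prior odds = 3/22 = 0.13636.
Likelihood ratio for E = 0.83/0.23 = 3.6087.
Posterior odds = prior odds × LR = 0.49209.
Posterior probability = odds/(1+odds) = 0.49209/1.4921 = 0.330.

Posterior probability ≈ 0.330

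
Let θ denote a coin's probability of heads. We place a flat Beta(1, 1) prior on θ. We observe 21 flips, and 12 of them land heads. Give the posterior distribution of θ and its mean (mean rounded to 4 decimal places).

Observing 12 successes and 9 failures updates Beta(1, 1) by adding the success and failure counts to the two shape parameters: α = 1+12 = 13, β = 1+9 = 10.
Posterior mean = α/(α+β) = 13/23 = 0.5652.

Posterior: Beta(13, 10); mean ≈ 0.5652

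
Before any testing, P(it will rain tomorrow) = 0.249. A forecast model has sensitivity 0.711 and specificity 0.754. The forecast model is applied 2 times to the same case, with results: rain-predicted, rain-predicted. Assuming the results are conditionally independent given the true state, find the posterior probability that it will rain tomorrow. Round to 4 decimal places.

Posterior P(H) ≈ 0.7347

Let H be the event that it will rain tomorrow; start with P(H) = 0.249. P('rain-predicted'|H) = 0.711, P('rain-predicted'|¬H) = 0.246.
Update on result 1 ('rain-predicted'): P(H) ← 0.711·0.2490 / (0.711·0.2490 + 0.246·0.7510) = 0.17704/0.36179 = 0.4893.
Update on result 2 ('rain-predicted'): P(H) ← 0.711·0.4893 / (0.711·0.4893 + 0.246·0.5107) = 0.34793/0.47355 = 0.7347.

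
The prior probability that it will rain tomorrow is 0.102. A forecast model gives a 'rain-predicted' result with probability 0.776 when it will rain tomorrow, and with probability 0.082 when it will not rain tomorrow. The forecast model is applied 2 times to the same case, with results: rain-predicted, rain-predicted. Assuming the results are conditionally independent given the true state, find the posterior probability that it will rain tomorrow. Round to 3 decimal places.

With H the event that it will rain tomorrow, the joint likelihood of the observed sequence is P(data|H) = 0.776·0.776 = 0.60218 and P(data|¬H) = 0.082·0.082 = 0.0067240.
Bayes: P(H|data) = 0.102·0.60218 / (0.102·0.60218 + 0.898·0.0067240) = 0.061422/0.067460 = 0.9105.

Posterior P(H) ≈ 0.910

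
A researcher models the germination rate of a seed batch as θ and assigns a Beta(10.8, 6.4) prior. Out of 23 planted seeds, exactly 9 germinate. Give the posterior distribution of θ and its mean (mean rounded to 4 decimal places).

Posterior: Beta(19.8, 20.4); mean ≈ 0.4925

The binomial likelihood is conjugate to the Beta prior: with 9 successes and 14 failures, the posterior is Beta(10.8+9, 6.4+14) = Beta(19.8, 20.4).
E[θ | data] = 19.8/(19.8+20.4) = 0.4925.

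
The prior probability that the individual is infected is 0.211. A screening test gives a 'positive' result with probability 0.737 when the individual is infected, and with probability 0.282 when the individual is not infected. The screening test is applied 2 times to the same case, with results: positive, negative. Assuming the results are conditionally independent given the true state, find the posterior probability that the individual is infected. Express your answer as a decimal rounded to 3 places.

Posterior P(H) ≈ 0.204

With H the event that the individual is infected, the joint likelihood of the observed sequence is P(data|H) = 0.737·0.263 = 0.19383 and P(data|¬H) = 0.282·0.718 = 0.20248.
Bayes: P(H|data) = 0.211·0.19383 / (0.211·0.19383 + 0.789·0.20248) = 0.040898/0.20065 = 0.2038.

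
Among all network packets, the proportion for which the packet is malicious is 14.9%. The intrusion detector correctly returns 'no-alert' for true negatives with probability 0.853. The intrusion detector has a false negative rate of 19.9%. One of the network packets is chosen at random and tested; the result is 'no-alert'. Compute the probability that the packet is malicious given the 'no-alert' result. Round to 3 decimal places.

Let H be the event that the packet is malicious. P(H) = 0.149, so P(¬H) = 0.851. With E the 'no-alert' result, P(E|H) = 0.199 and P(E|¬H) = 0.853.
P(E) = 0.199·0.149 + 0.853·0.851 = 0.029651 + 0.72590 = 0.75555.
By Bayes' theorem, P(H|E) = 0.029651 / 0.75555 = 0.039.

P(H | E) ≈ 0.039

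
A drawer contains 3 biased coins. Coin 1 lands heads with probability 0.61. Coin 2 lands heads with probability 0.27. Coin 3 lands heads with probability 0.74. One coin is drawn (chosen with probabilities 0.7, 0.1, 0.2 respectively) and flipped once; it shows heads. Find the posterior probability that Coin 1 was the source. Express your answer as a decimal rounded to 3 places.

Posterior probability ≈ 0.709

P(heads|C1) = 0.61; P(heads|C2) = 0.27; P(heads|C3) = 0.74.
Prior × likelihood for each source: 0.7·0.61=0.4270, 0.1·0.27=0.02700, 0.2·0.74=0.1480. Summing gives P(heads) = 0.60200.
P(Coin 1 | heads) = 0.4270 / 0.60200 = 0.709.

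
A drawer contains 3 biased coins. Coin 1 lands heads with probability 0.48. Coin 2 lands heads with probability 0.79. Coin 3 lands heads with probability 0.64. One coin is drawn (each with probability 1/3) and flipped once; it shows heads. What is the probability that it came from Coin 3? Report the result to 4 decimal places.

Posterior probability ≈ 0.3351

P(heads|C1) = 0.48; P(heads|C2) = 0.79; P(heads|C3) = 0.64.
Prior × likelihood for each source: 0.333333·0.48=0.1600, 0.333333·0.79=0.2633, 0.333333·0.64=0.2133. Summing gives P(heads) = 0.63667.
P(Coin 3 | heads) = 0.2133 / 0.63667 = 0.3351.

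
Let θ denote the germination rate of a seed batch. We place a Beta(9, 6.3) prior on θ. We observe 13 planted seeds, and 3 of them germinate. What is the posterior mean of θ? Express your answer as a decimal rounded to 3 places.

Posterior mean ≈ 0.424

Observing 3 successes and 10 failures updates Beta(9, 6.3) by adding the success and failure counts to the two shape parameters: α = 9+3 = 12, β = 6.3+10 = 16.3.
Posterior mean = α/(α+β) = 12/28.3 = 0.424.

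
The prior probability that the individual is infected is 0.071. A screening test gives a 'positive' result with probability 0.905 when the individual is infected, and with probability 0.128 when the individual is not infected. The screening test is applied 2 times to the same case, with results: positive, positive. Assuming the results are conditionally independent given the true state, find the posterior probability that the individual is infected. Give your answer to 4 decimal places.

Posterior P(H) ≈ 0.7926

Let H be the event that the individual is infected; start with P(H) = 0.071. P('positive'|H) = 0.905, P('positive'|¬H) = 0.128.
Update on result 1 ('positive'): P(H) ← 0.905·0.0710 / (0.905·0.0710 + 0.128·0.9290) = 0.064255/0.18317 = 0.3508.
Update on result 2 ('positive'): P(H) ← 0.905·0.3508 / (0.905·0.3508 + 0.128·0.6492) = 0.31747/0.40057 = 0.7926.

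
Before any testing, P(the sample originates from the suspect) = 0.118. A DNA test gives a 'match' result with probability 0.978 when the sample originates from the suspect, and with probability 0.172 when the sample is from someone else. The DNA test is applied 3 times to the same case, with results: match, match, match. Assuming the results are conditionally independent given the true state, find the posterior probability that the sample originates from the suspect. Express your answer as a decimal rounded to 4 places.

Let H be the event that the sample originates from the suspect; start with P(H) = 0.118. P('match'|H) = 0.978, P('match'|¬H) = 0.172.
Update on result 1 ('match'): P(H) ← 0.978·0.1180 / (0.978·0.1180 + 0.172·0.8820) = 0.11540/0.26711 = 0.4320.
Update on result 2 ('match'): P(H) ← 0.978·0.4320 / (0.978·0.4320 + 0.172·0.5680) = 0.42254/0.52023 = 0.8122.
Update on result 3 ('match'): P(H) ← 0.978·0.8122 / (0.978·0.8122 + 0.172·0.1878) = 0.79435/0.82665 = 0.9609.

Posterior P(H) ≈ 0.9609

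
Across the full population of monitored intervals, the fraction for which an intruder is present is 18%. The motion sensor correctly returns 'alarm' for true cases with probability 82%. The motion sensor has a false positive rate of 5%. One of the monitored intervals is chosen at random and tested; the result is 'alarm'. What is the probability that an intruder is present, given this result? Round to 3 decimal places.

P(H | E) ≈ 0.783

Let H be the event that an intruder is present. P(H) = 0.18, so P(¬H) = 0.82. With E the 'alarm' result, P(E|H) = 0.82 and P(E|¬H) = 0.05.
P(E) = 0.82·0.18 + 0.05·0.82 = 0.14760 + 0.041000 = 0.18860.
By Bayes' theorem, P(H|E) = 0.14760 / 0.18860 = 0.783.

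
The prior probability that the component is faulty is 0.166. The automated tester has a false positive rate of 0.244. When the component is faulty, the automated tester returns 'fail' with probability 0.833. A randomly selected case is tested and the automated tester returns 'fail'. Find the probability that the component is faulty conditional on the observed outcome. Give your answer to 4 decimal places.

P(H | E) ≈ 0.4046

Write H for 'the component is faulty'. Prior odds H:¬H = 0.166/0.834 = 0.19904. For the 'fail' outcome, the likelihood ratio is 0.833/0.244 = 3.4139.
Posterior odds = 0.19904 × 3.4139 = 0.67951, so P(H|E) = 0.67951/(1+0.67951) = 0.4046.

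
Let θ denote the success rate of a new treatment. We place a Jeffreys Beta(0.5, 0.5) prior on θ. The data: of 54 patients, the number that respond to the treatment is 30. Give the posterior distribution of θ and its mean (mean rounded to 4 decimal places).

Posterior: Beta(30.5, 24.5); mean ≈ 0.5545

The binomial likelihood is conjugate to the Beta prior: with 30 successes and 24 failures, the posterior is Beta(0.5+30, 0.5+24) = Beta(30.5, 24.5).
E[θ | data] = 30.5/(30.5+24.5) = 0.5545.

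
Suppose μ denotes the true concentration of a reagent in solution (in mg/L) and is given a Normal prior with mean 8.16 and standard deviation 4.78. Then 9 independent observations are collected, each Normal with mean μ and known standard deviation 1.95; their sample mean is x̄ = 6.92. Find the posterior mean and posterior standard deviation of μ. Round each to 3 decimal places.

Posterior mean ≈ 6.943; posterior SD ≈ 0.644

With known σ, the Normal prior is conjugate. Weight on the data is w = (n/σ²)/(n/σ² + 1/τ₀²) = 2.36686/(2.36686+0.0437667) = 0.98184.
Posterior mean = w·x̄ + (1−w)·μ₀ = 0.98184·6.92 + 0.018156·8.16 = 6.943. Posterior variance = 1/(2.36686+0.0437667) = 0.414829, so SD = 0.644.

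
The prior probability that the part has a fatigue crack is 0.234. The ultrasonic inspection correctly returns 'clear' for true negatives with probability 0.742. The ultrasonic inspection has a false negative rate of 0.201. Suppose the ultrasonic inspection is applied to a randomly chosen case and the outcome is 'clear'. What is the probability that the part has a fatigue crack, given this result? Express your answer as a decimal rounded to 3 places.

P(H | E) ≈ 0.076

Write H for 'the part has a fatigue crack'. Prior odds H:¬H = 0.234/0.766 = 0.30548. For the 'clear' outcome, the likelihood ratio is 0.201/0.742 = 0.27089.
Posterior odds = 0.30548 × 0.27089 = 0.082752, so P(H|E) = 0.082752/(1+0.082752) = 0.076.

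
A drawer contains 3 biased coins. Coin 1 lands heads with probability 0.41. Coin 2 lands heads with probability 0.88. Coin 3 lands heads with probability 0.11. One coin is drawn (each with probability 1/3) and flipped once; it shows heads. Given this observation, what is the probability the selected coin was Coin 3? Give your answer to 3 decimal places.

Tabulate prior·likelihood by source: [1] prior 0.333333, lik 0.41, product 0.1367; [2] prior 0.333333, lik 0.88, product 0.2933; [3] prior 0.333333, lik 0.11, product 0.03667.
Normalizing constant = 0.46667; the posterior for Coin 3 is its product over the sum, 0.03667/0.46667 = 0.079.

Posterior probability ≈ 0.079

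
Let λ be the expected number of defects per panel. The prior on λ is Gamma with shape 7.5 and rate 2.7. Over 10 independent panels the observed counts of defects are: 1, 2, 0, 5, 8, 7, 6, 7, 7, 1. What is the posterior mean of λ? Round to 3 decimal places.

The Poisson likelihood adds the total count to the shape and the number of exposure periods to the rate. Here ∑xᵢ = 44 and n = 10, so shape 7.5→51.5 and rate 2.7→12.7.
E[λ | data] = 51.5/12.7 = 4.055.

Posterior mean ≈ 4.055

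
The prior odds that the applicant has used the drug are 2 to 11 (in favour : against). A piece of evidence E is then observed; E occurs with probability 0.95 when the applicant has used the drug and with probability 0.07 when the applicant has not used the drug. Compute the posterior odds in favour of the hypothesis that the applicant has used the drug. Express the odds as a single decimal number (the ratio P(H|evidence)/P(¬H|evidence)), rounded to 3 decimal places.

Posterior odds ≈ 2.468

Prior odds = 2/11 = 0.18182. In log-odds, ln(0.18182) = -1.7047.
Add log likelihood ratio: ln(13.571) = 2.6080.
Posterior log-odds = 0.90322, so posterior odds = exp(0.90322) = 2.4675.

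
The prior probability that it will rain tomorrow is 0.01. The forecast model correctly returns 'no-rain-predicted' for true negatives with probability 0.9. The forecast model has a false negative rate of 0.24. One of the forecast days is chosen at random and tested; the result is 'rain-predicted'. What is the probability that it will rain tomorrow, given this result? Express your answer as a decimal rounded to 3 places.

Let H be the event that it will rain tomorrow. P(H) = 0.01, so P(¬H) = 0.99. With E the 'rain-predicted' result, P(E|H) = 0.76 and P(E|¬H) = 0.1.
P(E) = 0.76·0.01 + 0.1·0.99 = 0.0076000 + 0.099000 = 0.10660.
By Bayes' theorem, P(H|E) = 0.0076000 / 0.10660 = 0.071.

P(H | E) ≈ 0.071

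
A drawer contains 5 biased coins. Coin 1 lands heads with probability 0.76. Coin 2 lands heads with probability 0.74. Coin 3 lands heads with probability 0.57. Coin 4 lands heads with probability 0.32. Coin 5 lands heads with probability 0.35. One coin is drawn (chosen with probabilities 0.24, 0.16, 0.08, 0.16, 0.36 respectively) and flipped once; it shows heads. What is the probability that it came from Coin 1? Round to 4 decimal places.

Tabulate prior·likelihood by source: [1] prior 0.24, lik 0.76, product 0.1824; [2] prior 0.16, lik 0.74, product 0.1184; [3] prior 0.08, lik 0.57, product 0.04560; [4] prior 0.16, lik 0.32, product 0.05120; [5] prior 0.36, lik 0.35, product 0.1260.
Normalizing constant = 0.52360; the posterior for Coin 1 is its product over the sum, 0.1824/0.52360 = 0.3484.

Posterior probability ≈ 0.3484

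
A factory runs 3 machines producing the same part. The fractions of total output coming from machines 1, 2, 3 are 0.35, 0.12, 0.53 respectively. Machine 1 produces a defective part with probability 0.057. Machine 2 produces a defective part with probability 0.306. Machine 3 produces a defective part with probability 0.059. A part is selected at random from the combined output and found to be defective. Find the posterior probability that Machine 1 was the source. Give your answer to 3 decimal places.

Posterior probability ≈ 0.227

Tabulate prior·likelihood by source: [1] prior 0.35, lik 0.057, product 0.01995; [2] prior 0.12, lik 0.306, product 0.03672; [3] prior 0.53, lik 0.059, product 0.03127.
Normalizing constant = 0.087940; the posterior for Machine 1 is its product over the sum, 0.01995/0.087940 = 0.227.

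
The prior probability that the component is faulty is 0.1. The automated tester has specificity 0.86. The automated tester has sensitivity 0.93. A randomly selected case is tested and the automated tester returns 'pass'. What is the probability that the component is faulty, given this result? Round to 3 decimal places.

Write H for 'the component is faulty'. Prior odds H:¬H = 0.1/0.9 = 0.11111. For the 'pass' outcome, the likelihood ratio is 0.07/0.86 = 0.081395.
Posterior odds = 0.11111 × 0.081395 = 0.0090439, so P(H|E) = 0.0090439/(1+0.0090439) = 0.009.

P(H | E) ≈ 0.009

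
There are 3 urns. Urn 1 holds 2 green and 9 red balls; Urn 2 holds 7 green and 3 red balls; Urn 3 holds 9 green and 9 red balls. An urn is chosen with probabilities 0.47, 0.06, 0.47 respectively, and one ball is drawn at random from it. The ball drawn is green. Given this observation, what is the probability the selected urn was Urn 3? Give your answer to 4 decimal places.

Tabulate prior·likelihood by source: [1] prior 0.47, lik 0.1818, product 0.08545; [2] prior 0.06, lik 0.7, product 0.04200; [3] prior 0.47, lik 0.5, product 0.2350.
Normalizing constant = 0.36245; the posterior for Urn 3 is its product over the sum, 0.2350/0.36245 = 0.6484.

Posterior probability ≈ 0.6484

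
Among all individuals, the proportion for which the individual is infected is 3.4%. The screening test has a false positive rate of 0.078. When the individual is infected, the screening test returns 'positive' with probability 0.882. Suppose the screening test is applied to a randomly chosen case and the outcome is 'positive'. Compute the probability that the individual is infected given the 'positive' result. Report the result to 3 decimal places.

Let H be the event that the individual is infected. P(H) = 0.034, so P(¬H) = 0.966. With E the 'positive' result, P(E|H) = 0.882 and P(E|¬H) = 0.078.
P(E) = 0.882·0.034 + 0.078·0.966 = 0.029988 + 0.075348 = 0.10534.
By Bayes' theorem, P(H|E) = 0.029988 / 0.10534 = 0.285.

P(H | E) ≈ 0.285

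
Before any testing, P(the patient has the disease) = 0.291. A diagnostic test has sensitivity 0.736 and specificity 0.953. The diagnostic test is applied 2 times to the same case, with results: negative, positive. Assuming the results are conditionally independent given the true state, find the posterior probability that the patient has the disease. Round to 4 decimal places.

Posterior P(H) ≈ 0.6404

With H the event that the patient has the disease, the joint likelihood of the observed sequence is P(data|H) = 0.264·0.736 = 0.19430 and P(data|¬H) = 0.953·0.047 = 0.044791.
Bayes: P(H|data) = 0.291·0.19430 / (0.291·0.19430 + 0.709·0.044791) = 0.056542/0.088299 = 0.6404.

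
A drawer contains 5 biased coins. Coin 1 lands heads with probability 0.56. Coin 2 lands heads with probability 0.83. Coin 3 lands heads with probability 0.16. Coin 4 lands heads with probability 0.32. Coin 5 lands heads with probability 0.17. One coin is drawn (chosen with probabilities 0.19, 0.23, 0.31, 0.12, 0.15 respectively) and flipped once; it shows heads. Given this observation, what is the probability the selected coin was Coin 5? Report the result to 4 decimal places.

Posterior probability ≈ 0.0621

Tabulate prior·likelihood by source: [1] prior 0.19, lik 0.56, product 0.1064; [2] prior 0.23, lik 0.83, product 0.1909; [3] prior 0.31, lik 0.16, product 0.04960; [4] prior 0.12, lik 0.32, product 0.03840; [5] prior 0.15, lik 0.17, product 0.02550.
Normalizing constant = 0.41080; the posterior for Coin 5 is its product over the sum, 0.02550/0.41080 = 0.0621.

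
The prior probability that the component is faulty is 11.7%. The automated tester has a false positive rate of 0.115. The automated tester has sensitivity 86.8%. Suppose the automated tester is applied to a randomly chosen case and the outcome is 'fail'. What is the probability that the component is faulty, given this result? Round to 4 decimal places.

P(H | E) ≈ 0.5000

Write H for 'the component is faulty'. Prior odds H:¬H = 0.117/0.883 = 0.13250. For the 'fail' outcome, the likelihood ratio is 0.868/0.115 = 7.5478.
Posterior odds = 0.13250 × 7.5478 = 1.0001, so P(H|E) = 1.0001/(1+1.0001) = 0.5000.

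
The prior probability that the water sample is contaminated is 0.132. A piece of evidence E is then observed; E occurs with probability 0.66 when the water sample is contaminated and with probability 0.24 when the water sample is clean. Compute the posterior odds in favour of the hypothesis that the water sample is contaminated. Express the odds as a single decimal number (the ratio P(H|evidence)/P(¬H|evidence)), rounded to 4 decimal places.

Prior odds = 0.132/(1−0.132) = 0.15207.
Likelihood ratio for E = 0.66/0.24 = 2.7500.
Posterior odds = prior odds × LR = 0.41820.

Posterior odds ≈ 0.4182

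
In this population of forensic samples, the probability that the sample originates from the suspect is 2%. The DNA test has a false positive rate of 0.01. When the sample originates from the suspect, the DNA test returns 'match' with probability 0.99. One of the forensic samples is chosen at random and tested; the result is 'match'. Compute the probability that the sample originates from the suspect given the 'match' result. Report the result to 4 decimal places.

P(H | E) ≈ 0.6689

Let H be the event that the sample originates from the suspect. P(H) = 0.02, so P(¬H) = 0.98. With E the 'match' result, P(E|H) = 0.99 and P(E|¬H) = 0.01.
P(E) = 0.99·0.02 + 0.01·0.98 = 0.019800 + 0.0098000 = 0.029600.
By Bayes' theorem, P(H|E) = 0.019800 / 0.029600 = 0.6689.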